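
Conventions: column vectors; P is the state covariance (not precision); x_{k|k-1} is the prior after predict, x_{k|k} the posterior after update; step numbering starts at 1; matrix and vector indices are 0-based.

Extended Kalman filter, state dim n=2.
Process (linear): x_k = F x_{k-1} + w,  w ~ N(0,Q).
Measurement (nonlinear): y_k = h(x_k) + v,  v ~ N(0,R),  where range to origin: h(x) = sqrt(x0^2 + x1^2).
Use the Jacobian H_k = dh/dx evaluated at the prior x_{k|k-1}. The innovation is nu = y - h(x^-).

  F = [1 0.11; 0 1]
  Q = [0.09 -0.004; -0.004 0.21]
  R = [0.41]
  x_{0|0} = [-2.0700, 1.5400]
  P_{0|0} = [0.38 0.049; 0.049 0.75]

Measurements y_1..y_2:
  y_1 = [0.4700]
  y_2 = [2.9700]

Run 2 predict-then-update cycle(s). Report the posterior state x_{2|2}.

x_post = [-2.0444, 0.5242]

step 1: x^-=[-1.9006, 1.5400]  P^-=[0.4899 0.1275; 0.1275 0.9600]  H_jac=[-0.7770 0.6295]  S=[0.9615]  K=[-0.3124; 0.5256]  nu=[-1.9762]  x^+=[-1.2833, 0.5014]  P^+=[0.3960 0.2853; 0.2853 0.6944]
step 2: x^-=[-1.2281, 0.5014]  P^-=[0.5572 0.3577; 0.3577 0.9044]  H_jac=[-0.9258 0.3780]  S=[0.7665]  K=[-0.4967; 0.0139]  nu=[1.6435]  x^+=[-2.0444, 0.5242]  P^+=[0.3682 0.3630; 0.3630 0.9043]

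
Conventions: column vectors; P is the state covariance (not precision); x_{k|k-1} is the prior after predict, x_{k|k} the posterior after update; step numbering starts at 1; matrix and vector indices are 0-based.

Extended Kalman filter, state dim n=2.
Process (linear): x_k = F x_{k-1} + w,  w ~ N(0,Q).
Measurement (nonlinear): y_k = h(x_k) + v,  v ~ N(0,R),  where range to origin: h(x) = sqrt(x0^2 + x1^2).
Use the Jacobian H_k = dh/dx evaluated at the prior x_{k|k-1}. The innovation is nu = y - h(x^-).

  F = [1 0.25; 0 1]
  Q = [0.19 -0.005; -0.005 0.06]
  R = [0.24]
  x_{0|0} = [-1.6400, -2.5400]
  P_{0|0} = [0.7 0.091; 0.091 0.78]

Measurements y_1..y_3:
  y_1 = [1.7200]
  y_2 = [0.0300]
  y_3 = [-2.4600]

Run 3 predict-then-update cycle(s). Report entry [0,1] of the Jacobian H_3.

step 1: x^-=[-2.2750, -2.5400]  P^-=[0.9843 0.2810; 0.2810 0.8400]  H_jac=[-0.6672 -0.7449]  S=[1.4235]  K=[-0.6083; -0.5713]  nu=[-1.6899]  x^+=[-1.2470, -1.5747]  P^+=[0.4574 -0.2137; -0.2137 0.3755]
step 2: x^-=[-1.6406, -1.5747]  P^-=[0.5640 -0.1248; -0.1248 0.4355]  H_jac=[-0.7215 -0.6924]  S=[0.6177]  K=[-0.5189; -0.3424]  nu=[-2.2440]  x^+=[-0.4762, -0.8064]  P^+=[0.3977 -0.2346; -0.2346 0.3631]
step 3: x^-=[-0.6778, -0.8064]  P^-=[0.4932 -0.1488; -0.1488 0.4231]  H_jac=[-0.6435 -0.7655]  S=[0.5455]  K=[-0.3729; -0.4181]  nu=[-3.5134]  x^+=[0.6324, 0.6628]  P^+=[0.4173 -0.2339; -0.2339 0.3277]

H_jac[0,1] = -0.7655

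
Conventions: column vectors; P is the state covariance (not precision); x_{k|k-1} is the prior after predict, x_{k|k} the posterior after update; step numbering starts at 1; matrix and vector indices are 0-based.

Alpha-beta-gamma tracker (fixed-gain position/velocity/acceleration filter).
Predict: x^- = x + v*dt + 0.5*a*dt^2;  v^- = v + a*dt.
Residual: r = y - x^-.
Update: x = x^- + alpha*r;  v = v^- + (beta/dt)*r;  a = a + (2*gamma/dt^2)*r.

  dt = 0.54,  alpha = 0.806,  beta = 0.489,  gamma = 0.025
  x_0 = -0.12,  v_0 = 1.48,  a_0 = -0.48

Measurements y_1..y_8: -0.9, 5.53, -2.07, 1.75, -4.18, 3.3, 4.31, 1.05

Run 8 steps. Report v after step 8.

v_post = -0.4837

step 1: x_pred=0.6092  r=-1.5092  x^+=-0.6072  v^+=-0.1459  a^+=-0.7388
step 2: x_pred=-0.7937  r=6.3237  x^+=4.3032  v^+=5.1816  a^+=0.3455
step 3: x_pred=7.1517  r=-9.2217  x^+=-0.2810  v^+=-2.9825  a^+=-1.2357
step 4: x_pred=-2.0717  r=3.8217  x^+=1.0086  v^+=-0.1890  a^+=-0.5804
step 5: x_pred=0.8219  r=-5.0019  x^+=-3.2096  v^+=-5.0319  a^+=-1.4381
step 6: x_pred=-6.1365  r=9.4365  x^+=1.4693  v^+=2.7368  a^+=0.1800
step 7: x_pred=2.9735  r=1.3365  x^+=4.0507  v^+=4.0444  a^+=0.4092
step 8: x_pred=6.2943  r=-5.2443  x^+=2.0674  v^+=-0.4837  a^+=-0.4901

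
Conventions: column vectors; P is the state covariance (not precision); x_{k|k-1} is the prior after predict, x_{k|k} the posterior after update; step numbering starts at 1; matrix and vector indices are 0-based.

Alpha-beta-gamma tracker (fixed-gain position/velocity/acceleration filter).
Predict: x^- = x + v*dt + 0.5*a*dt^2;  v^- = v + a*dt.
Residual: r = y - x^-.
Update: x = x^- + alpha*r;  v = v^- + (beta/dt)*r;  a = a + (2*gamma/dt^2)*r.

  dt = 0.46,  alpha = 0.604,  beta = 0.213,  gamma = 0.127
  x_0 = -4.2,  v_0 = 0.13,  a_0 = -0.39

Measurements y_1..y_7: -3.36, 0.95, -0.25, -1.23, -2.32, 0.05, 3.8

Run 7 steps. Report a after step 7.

step 1: x_pred=-4.1815  r=0.8215  x^+=-3.6853  v^+=0.3310  a^+=0.5961
step 2: x_pred=-3.4700  r=4.4200  x^+=-0.8003  v^+=2.6518  a^+=5.9017
step 3: x_pred=1.0439  r=-1.2939  x^+=0.2624  v^+=4.7675  a^+=4.3485
step 4: x_pred=2.9155  r=-4.1455  x^+=0.4116  v^+=4.8482  a^+=-0.6276
step 5: x_pred=2.5754  r=-4.8954  x^+=-0.3814  v^+=2.2927  a^+=-6.5040
step 6: x_pred=-0.0149  r=0.0649  x^+=0.0243  v^+=-0.6690  a^+=-6.4261
step 7: x_pred=-0.9633  r=4.7633  x^+=1.9137  v^+=-1.4194  a^+=-0.7083

a_post = -0.7083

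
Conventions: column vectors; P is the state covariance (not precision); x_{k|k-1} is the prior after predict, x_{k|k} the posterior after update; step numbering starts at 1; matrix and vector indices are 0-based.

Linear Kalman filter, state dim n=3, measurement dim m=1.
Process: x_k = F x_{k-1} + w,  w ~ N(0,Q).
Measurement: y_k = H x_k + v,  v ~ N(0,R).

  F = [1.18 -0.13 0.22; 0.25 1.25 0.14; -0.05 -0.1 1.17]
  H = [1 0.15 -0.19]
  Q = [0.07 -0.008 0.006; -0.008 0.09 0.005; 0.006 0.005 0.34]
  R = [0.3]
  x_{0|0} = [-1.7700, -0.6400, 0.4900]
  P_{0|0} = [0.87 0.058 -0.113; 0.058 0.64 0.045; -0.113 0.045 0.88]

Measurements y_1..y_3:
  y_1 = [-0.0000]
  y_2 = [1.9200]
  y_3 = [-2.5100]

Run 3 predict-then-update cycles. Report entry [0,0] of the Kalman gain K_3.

K[0,0] = 0.7841

step 1: x^-=[-1.8976, -1.1739, 0.7258]  P^-=[1.2558 0.2421 0.0204; 0.2421 1.2057 0.0861; 0.0204 0.0861 1.5565]  S=[1.6990]  K=[0.7582; 0.2393; -0.1544]  nu=[2.2116]  x^+=[-0.2208, -0.6447, 0.3843]  P^+=[0.2791 -0.0662 0.2194; -0.0662 1.1084 0.1489; 0.2194 0.1489 1.5160]
step 2: x^-=[-0.0922, -0.8072, 0.5251]  P^-=[0.6764 -0.0680 0.6761; -0.0680 1.8952 0.3954; 0.6761 0.3954 2.3658]  S=[0.8046]  K=[0.6683; 0.1754; 0.3553]  nu=[2.2330]  x^+=[1.4002, -0.4155, 1.3185]  P^+=[0.3170 -0.1623 0.4850; -0.1623 1.8704 0.3452; 0.4850 0.3452 2.2642]
step 3: x^-=[1.9963, 0.0152, 1.5142]  P^-=[0.9345 -0.1874 1.2167; -0.1874 3.1300 0.7909; 1.2167 0.7909 3.3199]  S=[0.8611]  K=[0.7841; 0.1531; 0.8182]  nu=[-4.2209]  x^+=[-1.3133, -0.6310, -1.9394]  P^+=[0.4051 -0.2908 0.6643; -0.2908 3.1098 0.6830; 0.6643 0.6830 2.7434]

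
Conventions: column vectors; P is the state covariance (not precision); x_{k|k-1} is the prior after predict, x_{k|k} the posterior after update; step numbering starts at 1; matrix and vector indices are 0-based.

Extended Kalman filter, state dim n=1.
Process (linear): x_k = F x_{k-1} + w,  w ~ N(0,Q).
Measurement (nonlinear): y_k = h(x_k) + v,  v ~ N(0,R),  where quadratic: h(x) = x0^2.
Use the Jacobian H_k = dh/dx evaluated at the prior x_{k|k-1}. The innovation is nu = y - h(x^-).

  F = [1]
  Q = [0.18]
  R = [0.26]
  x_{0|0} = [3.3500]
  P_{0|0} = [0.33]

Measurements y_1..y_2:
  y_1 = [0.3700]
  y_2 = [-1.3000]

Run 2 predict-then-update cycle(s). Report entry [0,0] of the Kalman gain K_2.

K[0,0] = 0.2566

step 1: x^-=[3.3500]  P^-=[0.5100]  H_jac=[6.7000]  S=[23.1539]  K=[0.1476]  nu=[-10.8525]  x^+=[1.7484]  P^+=[0.0057]
step 2: x^-=[1.7484]  P^-=[0.1857]  H_jac=[3.4968]  S=[2.5310]  K=[0.2566]  nu=[-4.3569]  x^+=[0.6304]  P^+=[0.0191]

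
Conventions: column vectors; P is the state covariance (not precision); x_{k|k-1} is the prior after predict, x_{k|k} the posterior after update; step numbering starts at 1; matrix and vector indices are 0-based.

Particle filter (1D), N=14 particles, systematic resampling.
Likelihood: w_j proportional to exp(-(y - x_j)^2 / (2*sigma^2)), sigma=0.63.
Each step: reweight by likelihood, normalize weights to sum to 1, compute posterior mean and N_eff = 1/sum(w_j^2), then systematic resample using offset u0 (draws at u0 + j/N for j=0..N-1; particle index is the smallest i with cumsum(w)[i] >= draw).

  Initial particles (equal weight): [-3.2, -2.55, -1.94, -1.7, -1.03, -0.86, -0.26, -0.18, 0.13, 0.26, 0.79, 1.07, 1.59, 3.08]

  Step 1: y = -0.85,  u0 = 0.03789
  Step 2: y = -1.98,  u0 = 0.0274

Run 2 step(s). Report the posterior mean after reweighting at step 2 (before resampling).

step 1: w=[0.0002, 0.0060, 0.0511, 0.0919, 0.2192, 0.2283, 0.1472, 0.1297, 0.0681, 0.0483, 0.0077, 0.0022, 0.0001, 0.0000]  mean=-0.7249  Neff=6.3792  idx=[2, 3, 4, 4, 4, 5, 5, 5, 6, 6, 7, 7, 8, 9]
step 2: w=[0.2794, 0.2537, 0.0898, 0.0898, 0.0898, 0.0577, 0.0577, 0.0577, 0.0067, 0.0067, 0.0047, 0.0047, 0.0010, 0.0005]  mean=-1.4046  Neff=5.6579  idx=[0, 0, 0, 0, 1, 1, 1, 1, 2, 3, 4, 5, 6, 7]

post_mean = -1.4046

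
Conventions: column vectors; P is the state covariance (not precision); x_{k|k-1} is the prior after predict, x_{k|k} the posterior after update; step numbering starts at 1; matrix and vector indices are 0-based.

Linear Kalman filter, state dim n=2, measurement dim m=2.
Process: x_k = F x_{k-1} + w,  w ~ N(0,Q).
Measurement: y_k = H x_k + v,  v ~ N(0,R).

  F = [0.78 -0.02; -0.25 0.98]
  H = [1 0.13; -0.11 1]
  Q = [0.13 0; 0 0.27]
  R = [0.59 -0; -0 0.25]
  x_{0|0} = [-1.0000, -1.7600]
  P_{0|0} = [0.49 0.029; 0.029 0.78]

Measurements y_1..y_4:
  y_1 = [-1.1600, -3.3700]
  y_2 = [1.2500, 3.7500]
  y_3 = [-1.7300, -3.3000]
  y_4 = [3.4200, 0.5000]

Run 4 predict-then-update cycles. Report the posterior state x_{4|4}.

x_post = [0.6416, -0.1391]

step 1: x^-=[-0.7448, -1.4748]  P^-=[0.4275 -0.0885; -0.0885 1.0355]  S=[1.0120 0.0003; 0.0003 1.3102]  K=[0.4111 -0.1036; 0.0453 0.7978]  nu=[-0.2235, -1.9771]  x^+=[-0.6319, -3.0623]  P^+=[0.2425 0.0008; 0.0008 0.1995]
step 2: x^-=[-0.4316, -2.8430]  P^-=[0.2776 -0.0506; -0.0506 0.4764]  S=[0.8625 -0.0185; -0.0185 0.7409]  K=[0.3120 -0.1017; 0.0271 0.6512]  nu=[2.0512, 6.5456]  x^+=[-0.4574, 1.4750]  P^+=[0.1848 -0.0051; -0.0051 0.1622]
step 3: x^-=[-0.3863, 1.5599]  P^-=[0.2426 -0.0431; -0.0431 0.4399]  S=[0.8288 -0.0120; -0.0120 0.7023]  K=[0.2846 -0.0946; 0.0261 0.6335]  nu=[-1.5465, -4.9023]  x^+=[-0.3629, -1.5864]  P^+=[0.1686 -0.0051; -0.0051 0.1578]
step 4: x^-=[-0.2513, -1.4639]  P^-=[0.2328 -0.0399; -0.0399 0.4346]  S=[0.8198 -0.0084; -0.0084 0.6962]  K=[0.2767 -0.0907; 0.0267 0.6309]  nu=[3.8616, 1.9363]  x^+=[0.6416, -0.1391]  P^+=[0.1639 -0.0047; -0.0047 0.1572]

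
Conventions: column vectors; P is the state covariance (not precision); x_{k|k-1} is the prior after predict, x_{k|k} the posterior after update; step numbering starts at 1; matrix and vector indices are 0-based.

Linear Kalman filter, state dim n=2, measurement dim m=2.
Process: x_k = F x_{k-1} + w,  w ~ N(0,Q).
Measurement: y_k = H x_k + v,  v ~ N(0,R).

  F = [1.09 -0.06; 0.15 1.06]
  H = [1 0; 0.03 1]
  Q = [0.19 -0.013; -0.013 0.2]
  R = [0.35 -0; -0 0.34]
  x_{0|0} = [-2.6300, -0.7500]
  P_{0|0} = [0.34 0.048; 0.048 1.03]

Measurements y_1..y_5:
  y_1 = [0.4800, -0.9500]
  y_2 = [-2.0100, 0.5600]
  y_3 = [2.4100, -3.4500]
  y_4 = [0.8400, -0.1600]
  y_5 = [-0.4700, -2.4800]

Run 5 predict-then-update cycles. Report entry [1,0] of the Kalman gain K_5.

K[1,0] = -0.0070

step 1: x^-=[-2.8217, -1.1895]  P^-=[0.5914 0.0321; 0.0321 1.3802]  S=[0.9414 0.0499; 0.0499 1.7227]  K=[0.6276 0.0108; -0.0084 0.8020]  nu=[3.3017, 0.3242]  x^+=[-0.7459, -0.9571]  P^+=[0.2197 -0.0029; -0.0029 0.2728]
step 2: x^-=[-0.7556, -1.1265]  P^-=[0.4524 0.0022; 0.0022 0.5105]  S=[0.8024 0.0158; 0.0158 0.8510]  K=[0.5636 0.0081; -0.0090 0.6001]  nu=[-1.2544, 1.7091]  x^+=[-1.4488, -0.0895]  P^+=[0.1973 -0.0032; -0.0032 0.2041]
step 3: x^-=[-1.5738, -0.3122]  P^-=[0.4255 0.0026; 0.0026 0.4328]  S=[0.7755 0.0154; 0.0154 0.7733]  K=[0.5485 0.0090; -0.0077 0.5599]  nu=[3.9838, -3.0906]  x^+=[0.5836, -2.0733]  P^+=[0.1920 -0.0027; -0.0027 0.1904]
step 4: x^-=[0.7605, -2.1102]  P^-=[0.4191 0.0032; 0.0032 0.4174]  S=[0.7691 0.0158; 0.0158 0.7580]  K=[0.5447 0.0095; -0.0072 0.5510]  nu=[0.0795, 1.9274]  x^+=[0.8220, -1.0488]  P^+=[0.1907 -0.0025; -0.0025 0.1874]
step 5: x^-=[0.9589, -0.9884]  P^-=[0.4175 0.0034; 0.0034 0.4141]  S=[0.7675 0.0159; 0.0159 0.7546]  K=[0.5438 0.0096; -0.0070 0.5490]  nu=[-1.4289, -1.5203]  x^+=[0.1673, -1.8131]  P^+=[0.1903 -0.0024; -0.0024 0.1867]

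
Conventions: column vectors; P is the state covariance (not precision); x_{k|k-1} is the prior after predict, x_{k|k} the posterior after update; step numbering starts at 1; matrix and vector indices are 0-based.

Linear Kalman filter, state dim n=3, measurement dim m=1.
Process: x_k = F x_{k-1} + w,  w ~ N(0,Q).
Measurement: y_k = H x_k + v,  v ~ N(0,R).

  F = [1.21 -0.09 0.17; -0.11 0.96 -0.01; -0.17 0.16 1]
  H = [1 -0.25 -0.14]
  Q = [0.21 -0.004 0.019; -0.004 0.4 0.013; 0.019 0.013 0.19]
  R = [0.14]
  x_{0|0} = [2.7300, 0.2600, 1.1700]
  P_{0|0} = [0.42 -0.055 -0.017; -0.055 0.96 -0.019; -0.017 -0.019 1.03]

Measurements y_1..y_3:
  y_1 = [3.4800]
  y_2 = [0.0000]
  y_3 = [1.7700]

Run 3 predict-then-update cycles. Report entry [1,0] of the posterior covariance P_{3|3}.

P_post[1,0] = 0.3758

step 1: x^-=[3.4788, -0.0624, 0.7475]  P^-=[0.8680 -0.2116 0.0635; -0.2116 1.3019 0.1516; 0.0635 0.1516 1.2594]  S=[1.2127]  K=[0.7521; -0.4604; -0.1243]  nu=[0.0903]  x^+=[3.5467, -0.1039, 0.7363]  P^+=[0.1821 0.2083 0.1768; 0.2083 1.0448 0.0822; 0.1768 0.0822 1.2407]
step 2: x^-=[4.4260, -0.4973, 0.1167]  P^-=[0.5458 0.1314 0.4246; 0.1314 1.3201 0.1865; 0.4246 0.1865 1.4175]  S=[0.6246]  K=[0.7261; -0.3598; 0.2875]  nu=[-4.5340]  x^+=[1.1337, 1.1340, -1.1867]  P^+=[0.2165 0.2946 0.2942; 0.2946 1.2392 0.2511; 0.2942 0.2511 1.3659]
step 3: x^-=[1.0679, 0.9758, -1.1980]  P^-=[0.6257 0.2350 0.5821; 0.2350 1.4784 0.3492; 0.5821 0.3492 1.5582]  S=[0.6326]  K=[0.7674; -0.2900; 0.4374]  nu=[0.7783]  x^+=[1.6652, 0.7501, -0.8576]  P^+=[0.2532 0.3758 0.3698; 0.3758 1.4252 0.4295; 0.3698 0.4295 1.4372]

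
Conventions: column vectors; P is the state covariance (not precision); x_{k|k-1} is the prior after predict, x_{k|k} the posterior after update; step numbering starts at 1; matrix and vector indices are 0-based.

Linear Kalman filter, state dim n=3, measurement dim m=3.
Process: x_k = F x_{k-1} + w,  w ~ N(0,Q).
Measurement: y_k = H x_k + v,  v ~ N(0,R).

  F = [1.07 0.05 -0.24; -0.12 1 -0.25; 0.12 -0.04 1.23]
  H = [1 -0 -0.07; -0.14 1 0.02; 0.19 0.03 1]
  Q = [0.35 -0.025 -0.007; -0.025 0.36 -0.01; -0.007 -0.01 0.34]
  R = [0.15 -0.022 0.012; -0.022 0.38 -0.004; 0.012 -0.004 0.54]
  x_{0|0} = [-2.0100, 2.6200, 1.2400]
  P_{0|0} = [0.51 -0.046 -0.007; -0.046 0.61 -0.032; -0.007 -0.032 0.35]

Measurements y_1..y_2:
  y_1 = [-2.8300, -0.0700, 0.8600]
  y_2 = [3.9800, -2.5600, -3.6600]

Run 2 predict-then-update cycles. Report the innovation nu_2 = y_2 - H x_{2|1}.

step 1: x^-=[-2.3173, 2.5512, 1.1792]  P^-=[0.9550 -0.0782 -0.0556; -0.0782 1.0258 -0.1935; -0.0556 -0.1935 0.8794]  S=[1.1171 -0.2232 0.0751; -0.2232 1.4394 -0.1816; 0.0751 -0.1816 1.4211]  K=[0.8536 -0.0105 0.0405; 0.0899 0.7269 -0.0368; -0.1587 -0.0648 0.6074]  nu=[-0.4302, -2.9692, 0.0446]  x^+=[-2.6515, 0.3526, 1.4669]  P^+=[0.1293 -0.0050 0.0077; -0.0050 0.2743 -0.0290; 0.0077 -0.0290 0.3257]
step 2: x^-=[-3.1715, 0.3040, 1.4720]  P^-=[0.5137 -0.0082 -0.0791; -0.0082 0.6727 -0.1609; -0.0791 -0.1609 0.8403]  S=[0.6789 -0.0943 -0.0271; -0.0943 1.0593 -0.1325; -0.0271 -0.1325 1.3596]  K=[0.7652 -0.0054 0.0282; 0.0913 0.6360 -0.0409; -0.1889 -0.0683 0.5930]  nu=[7.2546, -3.3375, -4.5385]  x^+=[2.2697, -0.9706, -2.3617]  P^+=[0.1154 -0.0029 0.0026; -0.0029 0.2400 -0.0302; 0.0026 -0.0302 0.3186]

innov = [7.2546, -3.3375, -4.5385]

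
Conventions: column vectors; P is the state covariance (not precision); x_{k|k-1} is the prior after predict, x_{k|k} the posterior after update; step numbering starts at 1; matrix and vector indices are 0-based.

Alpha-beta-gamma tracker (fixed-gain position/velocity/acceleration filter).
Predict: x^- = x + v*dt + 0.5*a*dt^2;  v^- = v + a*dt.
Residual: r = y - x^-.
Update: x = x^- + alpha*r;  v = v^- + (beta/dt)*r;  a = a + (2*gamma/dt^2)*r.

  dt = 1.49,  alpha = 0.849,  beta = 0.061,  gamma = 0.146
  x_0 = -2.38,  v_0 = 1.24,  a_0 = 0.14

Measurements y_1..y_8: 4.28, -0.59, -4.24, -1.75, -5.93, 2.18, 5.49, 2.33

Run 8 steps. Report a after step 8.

step 1: x_pred=-0.3770  r=4.6570  x^+=3.5768  v^+=1.6393  a^+=0.7525
step 2: x_pred=6.8546  r=-7.4446  x^+=0.5341  v^+=2.4557  a^+=-0.2266
step 3: x_pred=3.9416  r=-8.1816  x^+=-3.0046  v^+=1.7831  a^+=-1.3027
step 4: x_pred=-1.7939  r=0.0439  x^+=-1.7566  v^+=-0.1562  a^+=-1.2970
step 5: x_pred=-3.4291  r=-2.5009  x^+=-5.5524  v^+=-2.1911  a^+=-1.6259
step 6: x_pred=-10.6218  r=12.8018  x^+=0.2469  v^+=-4.0895  a^+=0.0579
step 7: x_pred=-5.7822  r=11.2722  x^+=3.7879  v^+=-3.5418  a^+=1.5405
step 8: x_pred=0.2206  r=2.1094  x^+=2.0115  v^+=-1.1602  a^+=1.8179

a_post = 1.8179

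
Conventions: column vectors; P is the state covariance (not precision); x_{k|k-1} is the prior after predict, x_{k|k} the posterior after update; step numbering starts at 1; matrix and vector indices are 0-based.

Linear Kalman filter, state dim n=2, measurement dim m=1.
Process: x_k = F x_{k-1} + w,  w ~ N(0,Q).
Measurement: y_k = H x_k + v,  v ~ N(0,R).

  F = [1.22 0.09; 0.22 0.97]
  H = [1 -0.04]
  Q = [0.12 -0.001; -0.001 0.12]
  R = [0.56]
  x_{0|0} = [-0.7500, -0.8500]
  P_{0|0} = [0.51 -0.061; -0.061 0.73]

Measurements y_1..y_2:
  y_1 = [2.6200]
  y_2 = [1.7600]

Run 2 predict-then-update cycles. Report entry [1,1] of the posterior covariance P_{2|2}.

P_post[1,1] = 0.8822

step 1: x^-=[-0.9915, -0.9895]  P^-=[0.8716 0.1262; 0.1262 0.8055]  S=[1.4228]  K=[0.6091; 0.0661]  nu=[3.5719]  x^+=[1.1840, -0.7535]  P^+=[0.3438 0.0690; 0.0690 0.7993]
step 2: x^-=[1.3766, -0.4704]  P^-=[0.6534 0.2440; 0.2440 0.9181]  S=[1.1953]  K=[0.5384; 0.1734]  nu=[0.3645]  x^+=[1.5729, -0.4072]  P^+=[0.3068 0.1324; 0.1324 0.8822]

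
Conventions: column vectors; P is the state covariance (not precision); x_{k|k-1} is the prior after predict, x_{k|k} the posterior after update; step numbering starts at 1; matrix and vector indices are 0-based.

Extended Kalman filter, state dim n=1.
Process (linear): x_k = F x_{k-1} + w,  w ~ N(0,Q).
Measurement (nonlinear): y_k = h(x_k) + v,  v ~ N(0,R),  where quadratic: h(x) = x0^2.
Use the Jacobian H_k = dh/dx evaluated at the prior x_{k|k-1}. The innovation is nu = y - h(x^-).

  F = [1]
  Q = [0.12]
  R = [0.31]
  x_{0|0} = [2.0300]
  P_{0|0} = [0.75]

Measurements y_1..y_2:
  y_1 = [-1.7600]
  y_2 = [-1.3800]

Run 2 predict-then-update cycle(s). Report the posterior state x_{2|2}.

step 1: x^-=[2.0300]  P^-=[0.8700]  H_jac=[4.0600]  S=[14.6507]  K=[0.2411]  nu=[-5.8809]  x^+=[0.6122]  P^+=[0.0184]
step 2: x^-=[0.6122]  P^-=[0.1384]  H_jac=[1.2243]  S=[0.5175]  K=[0.3275]  nu=[-1.7547]  x^+=[0.0375]  P^+=[0.0829]

x_post = [0.0375]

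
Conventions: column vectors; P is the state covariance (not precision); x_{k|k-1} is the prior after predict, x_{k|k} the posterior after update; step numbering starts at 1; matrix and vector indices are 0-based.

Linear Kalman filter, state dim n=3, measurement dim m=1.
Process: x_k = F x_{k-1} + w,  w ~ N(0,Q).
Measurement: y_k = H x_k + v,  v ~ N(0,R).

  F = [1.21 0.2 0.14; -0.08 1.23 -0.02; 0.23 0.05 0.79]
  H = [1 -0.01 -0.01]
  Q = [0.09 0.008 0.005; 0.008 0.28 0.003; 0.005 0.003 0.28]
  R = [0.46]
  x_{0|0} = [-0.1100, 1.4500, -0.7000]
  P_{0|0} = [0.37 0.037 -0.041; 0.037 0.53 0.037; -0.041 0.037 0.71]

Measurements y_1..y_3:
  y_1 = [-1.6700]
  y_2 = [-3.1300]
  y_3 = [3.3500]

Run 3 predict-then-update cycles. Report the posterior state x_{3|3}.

x_post = [0.9853, 5.1328, 0.1802]

step 1: x^-=[0.0589, 1.8063, -0.5058]  P^-=[0.6729 0.1627 0.1613; 0.1627 1.0753 0.0666; 0.1613 0.0666 0.7329]  S=[1.1266]  K=[0.5944; 0.1343; 0.1361]  nu=[-1.7159]  x^+=[-0.9610, 1.5759, -0.7393]  P^+=[0.2749 0.0728 0.0702; 0.0728 1.0549 0.0460; 0.0702 0.0460 0.7120]
step 2: x^-=[-0.9512, 2.0300, -0.7263]  P^-=[0.6102 0.3513 0.2555; 0.3513 1.8617 0.1118; 0.2555 0.1118 0.7724]  S=[1.0583]  K=[0.5708; 0.3133; 0.2331]  nu=[-2.1658]  x^+=[-2.1874, 1.3514, -1.2311]  P^+=[0.2653 0.1621 0.1147; 0.1621 1.7578 0.0345; 0.1147 0.0345 0.7149]
step 3: x^-=[-2.5489, 1.8618, -1.4081]  P^-=[0.6820 0.6531 0.3118; 0.6531 2.9081 0.1658; 0.3118 0.1658 0.7927]  S=[1.1231]  K=[0.5987; 0.5541; 0.2691]  nu=[5.9034]  x^+=[0.9853, 5.1328, 0.1802]  P^+=[0.2795 0.2805 0.1309; 0.2805 2.5633 -0.0016; 0.1309 -0.0016 0.7114]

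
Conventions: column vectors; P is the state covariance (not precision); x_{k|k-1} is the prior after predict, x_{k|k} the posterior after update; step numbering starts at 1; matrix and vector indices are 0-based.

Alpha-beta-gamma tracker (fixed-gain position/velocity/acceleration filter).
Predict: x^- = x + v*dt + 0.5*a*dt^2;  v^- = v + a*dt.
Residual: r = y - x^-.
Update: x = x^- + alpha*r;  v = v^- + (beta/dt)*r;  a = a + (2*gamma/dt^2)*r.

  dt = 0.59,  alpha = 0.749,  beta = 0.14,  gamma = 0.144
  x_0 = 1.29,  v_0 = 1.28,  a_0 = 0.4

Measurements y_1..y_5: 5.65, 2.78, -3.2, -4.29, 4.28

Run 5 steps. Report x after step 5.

step 1: x_pred=2.1148  r=3.5352  x^+=4.7627  v^+=2.3549  a^+=3.3248
step 2: x_pred=6.7307  r=-3.9507  x^+=3.7716  v^+=3.3790  a^+=0.0562
step 3: x_pred=5.7750  r=-8.9750  x^+=-0.9473  v^+=1.2825  a^+=-7.3693
step 4: x_pred=-1.4732  r=-2.8168  x^+=-3.5830  v^+=-3.7337  a^+=-9.6998
step 5: x_pred=-7.4741  r=11.7541  x^+=1.3297  v^+=-6.6675  a^+=0.0250

x_post = 1.3297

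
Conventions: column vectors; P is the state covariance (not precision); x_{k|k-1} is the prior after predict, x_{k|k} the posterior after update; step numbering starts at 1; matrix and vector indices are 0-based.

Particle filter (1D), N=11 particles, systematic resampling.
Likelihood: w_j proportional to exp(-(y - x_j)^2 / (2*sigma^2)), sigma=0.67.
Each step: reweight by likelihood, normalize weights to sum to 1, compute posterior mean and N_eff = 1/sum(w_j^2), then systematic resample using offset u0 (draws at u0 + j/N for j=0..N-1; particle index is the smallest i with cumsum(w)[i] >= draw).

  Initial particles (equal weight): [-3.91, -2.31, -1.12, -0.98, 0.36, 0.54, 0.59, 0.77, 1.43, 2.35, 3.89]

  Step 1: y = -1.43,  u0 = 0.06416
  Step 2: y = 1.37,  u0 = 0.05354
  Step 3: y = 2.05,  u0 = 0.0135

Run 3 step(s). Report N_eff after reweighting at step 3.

N_eff = 9.9072

step 1: w=[0.0005, 0.1939, 0.4128, 0.3667, 0.0130, 0.0061, 0.0049, 0.0021, 0.0001, 0.0000, 0.0000]  mean=-1.2591  Neff=2.9178  idx=[1, 1, 2, 2, 2, 2, 3, 3, 3, 3, 3]
step 2: w=[0.0000, 0.0000, 0.0683, 0.0683, 0.0683, 0.0683, 0.1453, 0.1453, 0.1453, 0.1453, 0.1453]  mean=-1.0183  Neff=8.0463  idx=[2, 4, 5, 6, 6, 7, 8, 8, 9, 10, 10]
step 3: w=[0.0416, 0.0416, 0.0416, 0.1094, 0.1094, 0.1094, 0.1094, 0.1094, 0.1094, 0.1094, 0.1094]  mean=-0.9975  Neff=9.9072  idx=[0, 2, 3, 4, 5, 6, 6, 7, 8, 9, 10]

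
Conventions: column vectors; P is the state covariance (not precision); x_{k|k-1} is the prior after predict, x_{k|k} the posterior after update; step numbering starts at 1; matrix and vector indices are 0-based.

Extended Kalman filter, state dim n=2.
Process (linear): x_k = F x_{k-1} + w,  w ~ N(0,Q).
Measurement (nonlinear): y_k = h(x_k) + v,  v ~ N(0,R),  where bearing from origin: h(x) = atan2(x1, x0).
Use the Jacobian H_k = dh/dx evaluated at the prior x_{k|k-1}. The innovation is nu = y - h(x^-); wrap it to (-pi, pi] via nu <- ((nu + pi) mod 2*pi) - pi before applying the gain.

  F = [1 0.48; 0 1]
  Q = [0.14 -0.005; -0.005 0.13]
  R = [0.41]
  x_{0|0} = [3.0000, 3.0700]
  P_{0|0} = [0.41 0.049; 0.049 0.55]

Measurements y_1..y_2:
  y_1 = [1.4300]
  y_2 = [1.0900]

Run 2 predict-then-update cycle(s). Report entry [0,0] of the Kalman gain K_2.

K[0,0] = -0.0250

step 1: x^-=[4.4736, 3.0700]  P^-=[0.7238 0.3080; 0.3080 0.6800]  H_jac=[-0.1043 0.1520]  S=[0.4238]  K=[-0.0677; 0.1680]  nu=[0.8286]  x^+=[4.4175, 3.2092]  P^+=[0.7218 0.3128; 0.3128 0.6680]
step 2: x^-=[5.9580, 3.2092]  P^-=[1.3160 0.6285; 0.6285 0.7980]  H_jac=[-0.0701 0.1301]  S=[0.4185]  K=[-0.0250; 0.1428]  nu=[0.5959]  x^+=[5.9431, 3.2944]  P^+=[1.3158 0.6300; 0.6300 0.7895]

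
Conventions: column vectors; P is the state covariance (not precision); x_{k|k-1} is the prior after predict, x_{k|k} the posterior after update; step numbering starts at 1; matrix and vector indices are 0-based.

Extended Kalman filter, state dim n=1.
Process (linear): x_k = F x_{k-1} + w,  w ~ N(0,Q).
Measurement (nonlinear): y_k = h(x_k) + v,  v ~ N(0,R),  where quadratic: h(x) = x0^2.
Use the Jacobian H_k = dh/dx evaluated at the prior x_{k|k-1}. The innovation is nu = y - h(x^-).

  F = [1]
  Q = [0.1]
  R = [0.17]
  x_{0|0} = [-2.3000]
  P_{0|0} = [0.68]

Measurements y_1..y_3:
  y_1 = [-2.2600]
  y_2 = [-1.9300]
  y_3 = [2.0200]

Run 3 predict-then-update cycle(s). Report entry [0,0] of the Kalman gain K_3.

K[0,0] = 0.3812

step 1: x^-=[-2.3000]  P^-=[0.7800]  H_jac=[-4.6000]  S=[16.6748]  K=[-0.2152]  nu=[-7.5500]  x^+=[-0.6754]  P^+=[0.0080]
step 2: x^-=[-0.6754]  P^-=[0.1080]  H_jac=[-1.3509]  S=[0.3670]  K=[-0.3974]  nu=[-2.3862]  x^+=[0.2728]  P^+=[0.0500]
step 3: x^-=[0.2728]  P^-=[0.1500]  H_jac=[0.5455]  S=[0.2146]  K=[0.3812]  nu=[1.9456]  x^+=[1.0145]  P^+=[0.1188]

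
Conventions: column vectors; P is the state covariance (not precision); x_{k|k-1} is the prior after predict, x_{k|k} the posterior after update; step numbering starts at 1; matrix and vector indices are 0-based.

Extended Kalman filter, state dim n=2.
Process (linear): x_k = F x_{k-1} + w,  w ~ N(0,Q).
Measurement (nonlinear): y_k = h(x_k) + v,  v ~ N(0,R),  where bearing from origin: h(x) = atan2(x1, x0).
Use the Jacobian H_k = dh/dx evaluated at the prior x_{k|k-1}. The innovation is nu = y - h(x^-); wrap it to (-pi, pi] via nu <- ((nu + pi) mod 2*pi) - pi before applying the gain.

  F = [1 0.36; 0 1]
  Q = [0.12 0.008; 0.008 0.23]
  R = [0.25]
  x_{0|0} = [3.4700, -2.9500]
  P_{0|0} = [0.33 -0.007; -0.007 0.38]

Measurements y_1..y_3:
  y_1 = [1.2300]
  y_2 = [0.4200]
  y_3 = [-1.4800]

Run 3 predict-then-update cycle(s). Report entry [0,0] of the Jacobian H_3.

H_jac[0,0] = 0.1387

step 1: x^-=[2.4080, -2.9500]  P^-=[0.4942 0.1378; 0.1378 0.6100]  H_jac=[0.2034 0.1661]  S=[0.2966]  K=[0.4161; 0.4361]  nu=[2.1162]  x^+=[3.2886, -2.0272]  P^+=[0.4428 0.0840; 0.0840 0.5536]
step 2: x^-=[2.5589, -2.0272]  P^-=[0.6951 0.2913; 0.2913 0.7836]  H_jac=[0.1902 0.2401]  S=[0.3469]  K=[0.5827; 0.7020]  nu=[1.0900]  x^+=[3.1940, -1.2620]  P^+=[0.5773 0.1494; 0.1494 0.6126]
step 3: x^-=[2.7396, -1.2620]  P^-=[0.8842 0.3779; 0.3779 0.8426]  H_jac=[0.1387 0.3011]  S=[0.3750]  K=[0.6305; 0.8164]  nu=[-1.0483]  x^+=[2.0786, -2.1179]  P^+=[0.7351 0.1849; 0.1849 0.5927]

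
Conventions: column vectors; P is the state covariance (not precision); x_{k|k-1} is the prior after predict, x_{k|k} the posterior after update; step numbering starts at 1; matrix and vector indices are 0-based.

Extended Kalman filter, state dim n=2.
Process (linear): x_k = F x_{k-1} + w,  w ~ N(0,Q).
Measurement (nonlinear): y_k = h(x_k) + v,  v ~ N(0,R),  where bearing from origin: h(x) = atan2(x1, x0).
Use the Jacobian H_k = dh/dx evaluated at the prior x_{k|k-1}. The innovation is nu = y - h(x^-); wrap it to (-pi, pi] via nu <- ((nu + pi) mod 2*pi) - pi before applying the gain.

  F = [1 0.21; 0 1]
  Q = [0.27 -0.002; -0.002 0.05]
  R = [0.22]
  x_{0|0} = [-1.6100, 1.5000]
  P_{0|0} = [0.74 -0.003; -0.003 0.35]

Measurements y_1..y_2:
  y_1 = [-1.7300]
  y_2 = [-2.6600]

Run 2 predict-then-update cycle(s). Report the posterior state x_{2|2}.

x_post = [-3.4623, 0.3675]

step 1: x^-=[-1.2950, 1.5000]  P^-=[1.0242 0.0685; 0.0685 0.4000]  H_jac=[-0.3820 -0.3298]  S=[0.4302]  K=[-0.9619; -0.3675]  nu=[2.2702]  x^+=[-3.4787, 0.6658]  P^+=[0.6261 -0.0835; -0.0835 0.3419]
step 2: x^-=[-3.3389, 0.6658]  P^-=[0.8761 -0.0137; -0.0137 0.3919]  H_jac=[-0.0574 -0.2880]  S=[0.2550]  K=[-0.1819; -0.4397]  nu=[0.6784]  x^+=[-3.4623, 0.3675]  P^+=[0.8677 -0.0341; -0.0341 0.3426]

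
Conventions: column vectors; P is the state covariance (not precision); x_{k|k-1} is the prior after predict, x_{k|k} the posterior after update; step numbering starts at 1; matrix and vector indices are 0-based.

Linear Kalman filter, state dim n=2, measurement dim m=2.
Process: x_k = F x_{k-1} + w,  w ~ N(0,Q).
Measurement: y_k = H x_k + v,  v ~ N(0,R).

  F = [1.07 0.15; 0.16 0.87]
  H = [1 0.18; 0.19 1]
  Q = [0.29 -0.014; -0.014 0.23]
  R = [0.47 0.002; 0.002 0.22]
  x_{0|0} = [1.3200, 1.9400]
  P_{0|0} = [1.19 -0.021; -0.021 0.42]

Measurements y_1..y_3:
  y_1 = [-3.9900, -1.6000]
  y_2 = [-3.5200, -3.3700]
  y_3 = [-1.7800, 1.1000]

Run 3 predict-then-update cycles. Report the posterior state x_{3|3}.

x_post = [-2.3731, 0.0639]

step 1: x^-=[1.7034, 1.8990]  P^-=[1.6551 0.2245; 0.2245 0.5725]  S=[2.2245 0.6517; 0.6517 0.9376]  K=[0.7456 0.0566; -0.0565 0.6954]  nu=[-6.0352, -3.8226]  x^+=[-3.0129, -0.4184]  P^+=[0.3604 -0.0545; -0.0545 0.1632]
step 2: x^-=[-3.2866, -0.8460]  P^-=[0.6888 0.0169; 0.0169 0.3476]  S=[1.1761 0.2129; 0.2129 0.5989]  K=[0.5809 0.0402; -0.0411 0.6004]  nu=[-0.0811, -1.8995]  x^+=[-3.4101, -1.9831]  P^+=[0.2809 -0.0434; -0.0434 0.1402]
step 3: x^-=[-3.9463, -2.2709]  P^-=[0.6009 0.0110; 0.0110 0.3313]  S=[1.0856 0.1872; 0.1872 0.5771]  K=[0.5486 0.0389; -0.0366 0.5895]  nu=[2.5751, 4.1207]  x^+=[-2.3731, 0.0639]  P^+=[0.2653 -0.0407; -0.0407 0.1373]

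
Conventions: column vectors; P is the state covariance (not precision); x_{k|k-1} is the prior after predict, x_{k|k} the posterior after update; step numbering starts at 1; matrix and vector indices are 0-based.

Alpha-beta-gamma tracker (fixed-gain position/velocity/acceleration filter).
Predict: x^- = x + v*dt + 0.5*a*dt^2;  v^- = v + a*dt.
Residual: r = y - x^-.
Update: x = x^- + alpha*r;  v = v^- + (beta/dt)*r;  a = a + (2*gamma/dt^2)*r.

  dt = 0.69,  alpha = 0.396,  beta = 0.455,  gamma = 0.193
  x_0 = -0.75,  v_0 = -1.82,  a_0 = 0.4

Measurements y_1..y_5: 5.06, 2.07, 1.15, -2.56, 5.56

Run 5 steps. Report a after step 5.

step 1: x_pred=-1.9106  r=6.9706  x^+=0.8498  v^+=3.0525  a^+=6.0514
step 2: x_pred=4.3966  r=-2.3266  x^+=3.4752  v^+=5.6938  a^+=4.1652
step 3: x_pred=8.3955  r=-7.2455  x^+=5.5263  v^+=3.7900  a^+=-1.7092
step 4: x_pred=7.7345  r=-10.2945  x^+=3.6579  v^+=-4.1778  a^+=-10.0555
step 5: x_pred=-1.6185  r=7.1785  x^+=1.2242  v^+=-6.3824  a^+=-4.2355

a_post = -4.2355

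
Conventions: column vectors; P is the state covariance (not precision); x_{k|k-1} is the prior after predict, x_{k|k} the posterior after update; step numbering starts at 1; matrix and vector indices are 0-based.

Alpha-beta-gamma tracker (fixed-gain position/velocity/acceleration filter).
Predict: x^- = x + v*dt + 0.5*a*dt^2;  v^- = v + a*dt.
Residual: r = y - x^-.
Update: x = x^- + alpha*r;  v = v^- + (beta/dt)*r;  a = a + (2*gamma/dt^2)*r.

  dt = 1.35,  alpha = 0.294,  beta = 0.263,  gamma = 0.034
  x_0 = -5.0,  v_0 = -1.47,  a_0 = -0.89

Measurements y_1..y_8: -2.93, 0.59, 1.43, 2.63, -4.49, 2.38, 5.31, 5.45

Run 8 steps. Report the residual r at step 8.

step 1: x_pred=-7.7955  r=4.8655  x^+=-6.3651  v^+=-1.7236  a^+=-0.7085
step 2: x_pred=-9.3375  r=9.9275  x^+=-6.4188  v^+=-0.7460  a^+=-0.3381
step 3: x_pred=-7.7340  r=9.1640  x^+=-5.0398  v^+=0.5829  a^+=0.0039
step 4: x_pred=-4.2494  r=6.8794  x^+=-2.2268  v^+=1.9283  a^+=0.2605
step 5: x_pred=0.6138  r=-5.1038  x^+=-0.8867  v^+=1.2858  a^+=0.0701
step 6: x_pred=0.9130  r=1.4670  x^+=1.3443  v^+=1.6662  a^+=0.1249
step 7: x_pred=3.7075  r=1.6025  x^+=4.1786  v^+=2.1470  a^+=0.1846
step 8: x_pred=7.2453  r=-1.7953  x^+=6.7175  v^+=2.0465  a^+=0.1177

resid = -1.7953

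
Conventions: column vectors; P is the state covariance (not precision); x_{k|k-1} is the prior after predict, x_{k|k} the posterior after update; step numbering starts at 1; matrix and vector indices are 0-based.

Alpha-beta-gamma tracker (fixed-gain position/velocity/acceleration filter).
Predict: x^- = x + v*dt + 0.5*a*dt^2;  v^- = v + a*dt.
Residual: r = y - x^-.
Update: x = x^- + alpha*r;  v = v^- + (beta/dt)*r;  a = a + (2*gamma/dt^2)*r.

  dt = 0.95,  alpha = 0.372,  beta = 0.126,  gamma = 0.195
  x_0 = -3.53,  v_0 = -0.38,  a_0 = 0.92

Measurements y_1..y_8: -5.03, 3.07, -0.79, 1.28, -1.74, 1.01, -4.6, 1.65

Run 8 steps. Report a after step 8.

a_post = -3.0942

step 1: x_pred=-3.4758  r=-1.5542  x^+=-4.0540  v^+=0.2879  a^+=0.2484
step 2: x_pred=-3.6684  r=6.7384  x^+=-1.1617  v^+=1.4176  a^+=3.1603
step 3: x_pred=1.6111  r=-2.4011  x^+=0.7179  v^+=4.1014  a^+=2.1227
step 4: x_pred=5.5721  r=-4.2921  x^+=3.9754  v^+=5.5487  a^+=0.2680
step 5: x_pred=9.3676  r=-11.1076  x^+=5.2356  v^+=4.3301  a^+=-4.5320
step 6: x_pred=7.3041  r=-6.2941  x^+=4.9627  v^+=-0.8101  a^+=-7.2519
step 7: x_pred=0.9207  r=-5.5207  x^+=-1.1330  v^+=-8.4316  a^+=-9.6376
step 8: x_pred=-13.4920  r=15.1420  x^+=-7.8592  v^+=-15.5790  a^+=-3.0942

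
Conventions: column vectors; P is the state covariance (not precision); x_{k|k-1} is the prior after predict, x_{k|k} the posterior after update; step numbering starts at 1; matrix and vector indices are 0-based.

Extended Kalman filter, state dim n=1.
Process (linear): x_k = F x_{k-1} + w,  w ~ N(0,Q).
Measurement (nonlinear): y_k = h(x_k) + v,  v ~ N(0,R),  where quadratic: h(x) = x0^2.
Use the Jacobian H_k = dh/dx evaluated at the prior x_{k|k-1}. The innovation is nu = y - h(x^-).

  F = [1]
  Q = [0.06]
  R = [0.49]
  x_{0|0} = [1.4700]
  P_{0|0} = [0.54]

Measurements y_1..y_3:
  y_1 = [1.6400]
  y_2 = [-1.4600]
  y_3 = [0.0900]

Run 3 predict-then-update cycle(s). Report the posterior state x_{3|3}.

step 1: x^-=[1.4700]  P^-=[0.6000]  H_jac=[2.9400]  S=[5.6762]  K=[0.3108]  nu=[-0.5209]  x^+=[1.3081]  P^+=[0.0518]
step 2: x^-=[1.3081]  P^-=[0.1118]  H_jac=[2.6162]  S=[1.2552]  K=[0.2330]  nu=[-3.1712]  x^+=[0.5692]  P^+=[0.0436]
step 3: x^-=[0.5692]  P^-=[0.1036]  H_jac=[1.1384]  S=[0.6243]  K=[0.1890]  nu=[-0.2340]  x^+=[0.5250]  P^+=[0.0813]

x_post = [0.5250]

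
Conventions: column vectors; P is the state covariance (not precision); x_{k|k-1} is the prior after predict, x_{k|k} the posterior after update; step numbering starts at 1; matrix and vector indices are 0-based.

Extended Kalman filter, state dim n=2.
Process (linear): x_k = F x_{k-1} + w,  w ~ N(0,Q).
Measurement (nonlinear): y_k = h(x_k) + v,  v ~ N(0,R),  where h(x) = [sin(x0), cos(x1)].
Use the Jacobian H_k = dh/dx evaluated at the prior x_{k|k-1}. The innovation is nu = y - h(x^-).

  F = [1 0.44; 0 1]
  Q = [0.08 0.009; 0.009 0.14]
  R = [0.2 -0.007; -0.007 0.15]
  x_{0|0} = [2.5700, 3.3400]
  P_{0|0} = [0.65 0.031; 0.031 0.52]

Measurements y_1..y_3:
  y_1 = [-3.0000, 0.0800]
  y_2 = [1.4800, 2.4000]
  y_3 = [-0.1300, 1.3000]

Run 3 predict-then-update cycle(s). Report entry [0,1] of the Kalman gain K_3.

K[0,1] = -0.0954

step 1: x^-=[4.0396, 3.3400]  P^-=[0.8580 0.2688; 0.2688 0.6600]  H_jac=[-0.6232 0.0000; 0.0000 0.1971]  S=[0.5332 -0.0400; -0.0400 0.1756]  K=[-0.9972 0.0745; -0.2631 0.6807]  nu=[-2.2179, 1.0604]  x^+=[6.3302, 4.6453]  P^+=[0.3209 0.0921; 0.0921 0.5274]
step 2: x^-=[8.3741, 4.6453]  P^-=[0.5840 0.3331; 0.3331 0.6674]  H_jac=[-0.4970 0.0000; 0.0000 0.9978]  S=[0.3443 -0.1722; -0.1722 0.8144]  K=[-0.7146 0.2570; -0.0805 0.8006]  nu=[0.6123, 2.4670]  x^+=[8.5708, 6.5712]  P^+=[0.2912 0.0437; 0.0437 0.1209]
step 3: x^-=[11.4621, 6.5712]  P^-=[0.4330 0.1059; 0.1059 0.2609]  H_jac=[0.4498 0.0000; 0.0000 -0.2841]  S=[0.2876 -0.0205; -0.0205 0.1711]  K=[0.6704 -0.0954; 0.1358 -0.4170]  nu=[0.7631, 0.3412]  x^+=[11.9412, 6.5326]  P^+=[0.2996 0.0669; 0.0669 0.2236]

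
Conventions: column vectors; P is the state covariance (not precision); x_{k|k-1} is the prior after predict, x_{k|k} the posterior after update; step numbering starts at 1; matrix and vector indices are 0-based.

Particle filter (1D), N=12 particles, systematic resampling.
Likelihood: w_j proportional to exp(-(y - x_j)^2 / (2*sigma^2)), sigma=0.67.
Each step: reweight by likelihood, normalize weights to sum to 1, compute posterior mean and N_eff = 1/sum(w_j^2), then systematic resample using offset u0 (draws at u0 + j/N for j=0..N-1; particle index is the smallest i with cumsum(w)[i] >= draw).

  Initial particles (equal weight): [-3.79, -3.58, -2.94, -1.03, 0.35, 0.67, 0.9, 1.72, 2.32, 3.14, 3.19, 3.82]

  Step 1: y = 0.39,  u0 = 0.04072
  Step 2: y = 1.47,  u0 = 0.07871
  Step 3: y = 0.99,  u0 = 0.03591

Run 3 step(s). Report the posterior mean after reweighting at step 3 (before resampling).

step 1: w=[0.0000, 0.0000, 0.0000, 0.0362, 0.3413, 0.3133, 0.2559, 0.0477, 0.0054, 0.0001, 0.0001, 0.0000]  mean=0.6174  Neff=3.5235  idx=[4, 4, 4, 4, 4, 5, 5, 5, 6, 6, 6, 7]
step 2: w=[0.0432, 0.0432, 0.0432, 0.0432, 0.0432, 0.0856, 0.0856, 0.0856, 0.1216, 0.1216, 0.1216, 0.1628]  mean=0.8558  Neff=9.7929  idx=[1, 3, 5, 6, 7, 8, 8, 9, 10, 10, 11, 11]
step 3: w=[0.0633, 0.0633, 0.0892, 0.0892, 0.0892, 0.0991, 0.0991, 0.0991, 0.0991, 0.0991, 0.0552, 0.0552]  mean=0.8593  Neff=11.4871  idx=[0, 1, 2, 3, 4, 5, 6, 7, 8, 8, 9, 11]

post_mean = 0.8593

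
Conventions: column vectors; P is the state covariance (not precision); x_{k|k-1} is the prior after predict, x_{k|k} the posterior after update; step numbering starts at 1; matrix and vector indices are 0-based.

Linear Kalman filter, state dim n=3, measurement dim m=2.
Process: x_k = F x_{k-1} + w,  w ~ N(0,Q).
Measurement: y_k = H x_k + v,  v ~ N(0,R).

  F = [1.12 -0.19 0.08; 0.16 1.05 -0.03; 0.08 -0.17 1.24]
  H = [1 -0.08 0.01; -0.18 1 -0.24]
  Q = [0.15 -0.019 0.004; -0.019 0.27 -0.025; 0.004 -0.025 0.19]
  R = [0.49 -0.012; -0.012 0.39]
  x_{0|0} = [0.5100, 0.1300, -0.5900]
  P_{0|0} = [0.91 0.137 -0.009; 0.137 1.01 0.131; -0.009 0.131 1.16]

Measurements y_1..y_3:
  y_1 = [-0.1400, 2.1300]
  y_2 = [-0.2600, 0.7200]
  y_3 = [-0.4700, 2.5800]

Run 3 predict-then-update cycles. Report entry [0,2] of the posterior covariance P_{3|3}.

step 1: x^-=[0.4993, 0.2358, -0.7129]  P^-=[1.2715 0.1087 0.1599; 0.1087 1.4457 -0.0595; 0.1599 -0.0595 1.9479]  S=[1.7568 -0.2914; -0.2914 1.9924]  K=[0.7241 0.0263; 0.1185 0.7403; 0.0600 -0.2702]  nu=[-0.6133, 1.8130]  x^+=[0.1029, 1.5053, -1.2395]  P^+=[0.3602 0.0763 0.0412; 0.0763 0.3803 0.3301; 0.0412 0.3301 1.7867]
step 2: x^-=[-0.2699, 1.6342, -1.7847]  P^-=[0.5918 0.0815 0.1853; 0.0815 0.7045 0.2892; 0.1853 0.2892 2.8174]  S=[1.0768 -0.1353; -0.1353 1.1238]  K=[0.5458 0.0039; 0.0969 0.5637; 0.1317 -0.3582]  nu=[0.1585, -1.3911]  x^+=[-0.1888, 0.8653, -1.2655]  P^+=[0.2717 0.0638 0.0831; 0.0638 0.3520 0.5077; 0.0831 0.5077 2.6418]
step 3: x^-=[-0.4771, 0.9164, -1.7315]  P^-=[0.4927 0.0700 0.2780; 0.0700 0.6561 0.5009; 0.2780 0.5009 4.0646]  S=[0.9808 -0.1445; -0.1445 1.0546]  K=[0.4975 -0.0128; 0.0981 0.5096; 0.2151 -0.4680]  nu=[0.0978, 1.1622]  x^+=[-0.4434, 1.5183, -2.2544]  P^+=[0.2479 0.0655 0.1327; 0.0655 0.3872 0.7409; 0.1327 0.7409 3.7591]

P_post[0,2] = 0.1327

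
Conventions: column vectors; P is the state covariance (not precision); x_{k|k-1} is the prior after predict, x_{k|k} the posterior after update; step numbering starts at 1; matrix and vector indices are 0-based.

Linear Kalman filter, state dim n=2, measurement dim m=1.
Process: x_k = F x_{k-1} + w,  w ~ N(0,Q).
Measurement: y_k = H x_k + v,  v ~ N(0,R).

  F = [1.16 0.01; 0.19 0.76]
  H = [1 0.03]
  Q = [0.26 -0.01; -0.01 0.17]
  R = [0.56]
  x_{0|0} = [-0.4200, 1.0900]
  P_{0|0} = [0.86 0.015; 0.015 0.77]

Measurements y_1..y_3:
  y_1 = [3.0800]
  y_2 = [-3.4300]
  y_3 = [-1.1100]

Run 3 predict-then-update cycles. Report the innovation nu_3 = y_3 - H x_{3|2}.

step 1: x^-=[-0.4763, 0.7486]  P^-=[1.4176 0.1986; 0.1986 0.6501]  S=[1.9901]  K=[0.7153; 0.1096]  nu=[3.5338]  x^+=[2.0515, 1.1360]  P^+=[0.3993 0.0426; 0.0426 0.6262]
step 2: x^-=[2.3912, 1.2531]  P^-=[0.7984 0.1204; 0.1204 0.5584]  S=[1.3661]  K=[0.5871; 0.1004]  nu=[-5.8587]  x^+=[-1.0483, 0.6649]  P^+=[0.3276 0.0399; 0.0399 0.5446]
step 3: x^-=[-1.2093, 0.3062]  P^-=[0.7017 0.1016; 0.1016 0.5079]  S=[1.2683]  K=[0.5557; 0.0921]  nu=[0.0901]  x^+=[-1.1592, 0.3145]  P^+=[0.3101 0.0367; 0.0367 0.4972]

innov = [0.0901]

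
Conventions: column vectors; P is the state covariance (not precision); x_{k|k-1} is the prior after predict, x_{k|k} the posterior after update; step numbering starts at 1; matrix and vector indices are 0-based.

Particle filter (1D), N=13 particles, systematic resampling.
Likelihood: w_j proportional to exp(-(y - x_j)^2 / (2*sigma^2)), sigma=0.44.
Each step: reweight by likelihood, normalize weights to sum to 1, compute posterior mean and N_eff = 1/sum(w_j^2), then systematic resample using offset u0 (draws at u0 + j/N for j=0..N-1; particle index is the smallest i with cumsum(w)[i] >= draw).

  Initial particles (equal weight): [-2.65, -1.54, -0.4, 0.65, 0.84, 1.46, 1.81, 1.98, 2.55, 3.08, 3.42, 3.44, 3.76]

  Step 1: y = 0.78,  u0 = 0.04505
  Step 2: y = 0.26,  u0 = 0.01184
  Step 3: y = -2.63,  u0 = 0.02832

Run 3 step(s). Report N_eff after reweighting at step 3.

step 1: w=[0.0000, 0.0000, 0.0116, 0.4043, 0.4185, 0.1280, 0.0273, 0.0102, 0.0001, 0.0000, 0.0000, 0.0000, 0.0000]  mean=0.8665  Neff=2.8093  idx=[3, 3, 3, 3, 3, 4, 4, 4, 4, 4, 4, 5, 6]
step 2: w=[0.1141, 0.1141, 0.1141, 0.1141, 0.1141, 0.0709, 0.0709, 0.0709, 0.0709, 0.0709, 0.0709, 0.0041, 0.0003]  mean=0.7345  Neff=10.5030  idx=[0, 0, 1, 2, 2, 3, 4, 4, 5, 6, 7, 9, 10]
step 3: w=[0.1222, 0.1222, 0.1222, 0.1222, 0.1222, 0.1222, 0.1222, 0.1222, 0.0045, 0.0045, 0.0045, 0.0045, 0.0045]  mean=0.6542  Neff=8.3616  idx=[0, 0, 1, 2, 2, 3, 4, 4, 5, 5, 6, 7, 7]

N_eff = 8.3616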